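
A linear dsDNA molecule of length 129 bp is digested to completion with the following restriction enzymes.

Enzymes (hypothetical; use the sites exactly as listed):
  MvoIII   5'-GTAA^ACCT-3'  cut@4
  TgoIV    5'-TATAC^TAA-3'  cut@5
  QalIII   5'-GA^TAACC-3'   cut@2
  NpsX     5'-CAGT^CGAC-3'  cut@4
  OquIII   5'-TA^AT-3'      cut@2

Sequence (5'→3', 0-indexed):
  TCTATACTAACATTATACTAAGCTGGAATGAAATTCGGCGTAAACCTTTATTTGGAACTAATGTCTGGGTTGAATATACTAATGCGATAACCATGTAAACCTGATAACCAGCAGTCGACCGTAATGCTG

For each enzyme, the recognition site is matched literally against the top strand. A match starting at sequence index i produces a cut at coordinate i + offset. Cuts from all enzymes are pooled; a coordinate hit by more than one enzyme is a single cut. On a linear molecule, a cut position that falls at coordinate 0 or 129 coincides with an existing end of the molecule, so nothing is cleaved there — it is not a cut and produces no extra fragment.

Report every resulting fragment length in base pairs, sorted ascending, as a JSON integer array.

Site scan:
  MvoIII (GTAAACCT, off=4): starts [39, 94] → cuts [43, 98]
  TgoIV (TATACTAA, off=5): starts [2, 13, 74] → cuts [7, 18, 79]
  QalIII (GATAACC, off=2): starts [85, 102] → cuts [87, 104]
  NpsX (CAGTCGAC, off=4): starts [111] → cuts [115]
  OquIII (TAAT, off=2): starts [58, 79, 121] → cuts [60, 81, 123]

Pooled cuts: [7, 18, 43, 60, 79, 81, 87, 98, 104, 115, 123]

Fragments:
  [0,7): 7 bp
  [7,18): 11 bp
  [18,43): 25 bp
  [43,60): 17 bp
  [60,79): 19 bp
  [79,81): 2 bp
  [81,87): 6 bp
  [87,98): 11 bp
  [98,104): 6 bp
  [104,115): 11 bp
  [115,123): 8 bp
  [123,129): 6 bp

[2,6,6,6,7,8,11,11,11,17,19,25]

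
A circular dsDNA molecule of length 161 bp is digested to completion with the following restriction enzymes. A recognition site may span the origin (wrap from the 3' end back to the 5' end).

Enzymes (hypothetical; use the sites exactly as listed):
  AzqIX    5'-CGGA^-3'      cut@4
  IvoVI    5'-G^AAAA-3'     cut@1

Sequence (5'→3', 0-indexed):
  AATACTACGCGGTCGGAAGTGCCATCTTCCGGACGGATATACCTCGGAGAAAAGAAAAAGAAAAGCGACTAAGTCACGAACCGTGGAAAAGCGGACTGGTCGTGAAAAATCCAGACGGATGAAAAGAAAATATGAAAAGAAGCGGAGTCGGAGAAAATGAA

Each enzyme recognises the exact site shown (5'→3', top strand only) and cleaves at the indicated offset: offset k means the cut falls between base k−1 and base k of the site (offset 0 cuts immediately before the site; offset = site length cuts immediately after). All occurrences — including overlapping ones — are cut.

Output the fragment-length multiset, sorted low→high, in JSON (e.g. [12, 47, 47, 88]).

[1,1,2,4,5,5,6,6,6,8,9,9,11,12,15,16,19,26]

Per-enzyme occurrences:
  AzqIX (CGGA, off=4): starts [13, 29, 33, 44, 91, 115, 142, 148] → cuts [17, 33, 37, 48, 95, 119, 146, 152]
  IvoVI (GAAAA, off=1): starts [48, 53, 59, 85, 103, 120, 125, 133, 152, 158] → cuts [49, 54, 60, 86, 104, 121, 126, 134, 153, 159]

Pooled cuts: [17, 33, 37, 48, 49, 54, 60, 86, 95, 104, 119, 121, 126, 134, 146, 152, 153, 159]

Fragment lengths:
  17→33: 16 bp
  33→37: 4 bp
  37→48: 11 bp
  48→49: 1 bp
  49→54: 5 bp
  54→60: 6 bp
  60→86: 26 bp
  86→95: 9 bp
  95→104: 9 bp
  104→119: 15 bp
  119→121: 2 bp
  121→126: 5 bp
  126→134: 8 bp
  134→146: 12 bp
  146→152: 6 bp
  152→153: 1 bp
  153→159: 6 bp
  159→17 (wrap): 161-159+17 = 19 bp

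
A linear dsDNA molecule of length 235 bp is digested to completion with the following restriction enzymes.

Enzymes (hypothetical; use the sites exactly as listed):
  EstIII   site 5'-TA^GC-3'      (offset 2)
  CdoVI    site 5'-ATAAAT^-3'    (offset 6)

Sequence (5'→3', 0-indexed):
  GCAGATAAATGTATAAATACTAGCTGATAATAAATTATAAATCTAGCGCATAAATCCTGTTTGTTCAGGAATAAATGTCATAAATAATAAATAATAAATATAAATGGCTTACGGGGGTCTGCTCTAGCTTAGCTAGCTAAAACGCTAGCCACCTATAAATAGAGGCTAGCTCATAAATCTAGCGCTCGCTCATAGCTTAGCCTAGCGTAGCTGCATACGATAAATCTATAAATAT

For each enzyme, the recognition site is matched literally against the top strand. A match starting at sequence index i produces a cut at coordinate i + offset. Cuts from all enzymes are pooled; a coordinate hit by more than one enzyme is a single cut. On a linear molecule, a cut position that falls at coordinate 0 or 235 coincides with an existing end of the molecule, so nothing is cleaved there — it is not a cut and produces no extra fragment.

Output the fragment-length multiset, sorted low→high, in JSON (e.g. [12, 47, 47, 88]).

Scan for sites:
  EstIII TAGC/2: at [20, 43, 124, 129, 133, 145, 166, 179, 192, 197, 202, 207] ⇒ [22, 45, 126, 131, 135, 147, 168, 181, 194, 199, 204, 209]
  CdoVI ATAAAT/6: at [4, 12, 29, 36, 49, 70, 79, 86, 93, 99, 154, 172, 219, 227] ⇒ [10, 18, 35, 42, 55, 76, 85, 92, 99, 105, 160, 178, 225, 233]

All cut coordinates (distinct, sorted): [10, 18, 22, 35, 42, 45, 55, 76, 85, 92, 99, 105, 126, 131, 135, 147, 160, 168, 178, 181, 194, 199, 204, 209, 225, 233]

Fragments:
  [0,10): 10 bp
  [10,18): 8 bp
  [18,22): 4 bp
  [22,35): 13 bp
  [35,42): 7 bp
  [42,45): 3 bp
  [45,55): 10 bp
  [55,76): 21 bp
  [76,85): 9 bp
  [85,92): 7 bp
  [92,99): 7 bp
  [99,105): 6 bp
  [105,126): 21 bp
  [126,131): 5 bp
  [131,135): 4 bp
  [135,147): 12 bp
  [147,160): 13 bp
  [160,168): 8 bp
  [168,178): 10 bp
  [178,181): 3 bp
  [181,194): 13 bp
  [194,199): 5 bp
  [199,204): 5 bp
  [204,209): 5 bp
  [209,225): 16 bp
  [225,233): 8 bp
  [233,235): 2 bp

[2,3,3,4,4,5,5,5,5,6,7,7,7,8,8,8,9,10,10,10,12,13,13,13,16,21,21]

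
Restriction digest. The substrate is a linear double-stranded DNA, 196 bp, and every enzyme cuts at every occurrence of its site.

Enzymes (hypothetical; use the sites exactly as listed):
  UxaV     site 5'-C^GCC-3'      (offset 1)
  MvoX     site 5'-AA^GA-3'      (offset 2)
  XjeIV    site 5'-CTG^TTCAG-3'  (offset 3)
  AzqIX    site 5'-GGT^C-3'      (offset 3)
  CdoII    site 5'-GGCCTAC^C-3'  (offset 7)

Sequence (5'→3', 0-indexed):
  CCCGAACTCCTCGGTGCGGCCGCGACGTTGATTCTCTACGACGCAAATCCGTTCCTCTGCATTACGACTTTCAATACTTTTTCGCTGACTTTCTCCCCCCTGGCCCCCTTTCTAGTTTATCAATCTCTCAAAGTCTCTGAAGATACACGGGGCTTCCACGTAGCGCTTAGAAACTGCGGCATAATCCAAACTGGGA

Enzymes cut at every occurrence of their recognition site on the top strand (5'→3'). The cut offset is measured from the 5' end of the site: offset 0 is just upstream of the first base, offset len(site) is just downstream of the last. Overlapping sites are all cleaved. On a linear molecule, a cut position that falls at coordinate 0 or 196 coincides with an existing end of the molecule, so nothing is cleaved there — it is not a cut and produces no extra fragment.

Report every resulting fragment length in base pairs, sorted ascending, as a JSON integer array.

[55,141]

Site scan:
  UxaV (CGCC, off=1): no sites
  MvoX (AAGA, off=2): starts [139] → cuts [141]
  XjeIV (CTGTTCAG, off=3): no sites
  AzqIX (GGTC, off=3): no sites
  CdoII (GGCCTACC, off=7): no sites

Pooled cuts: [141]

Fragment lengths:
  [0,141): 141 bp
  [141,196): 55 bp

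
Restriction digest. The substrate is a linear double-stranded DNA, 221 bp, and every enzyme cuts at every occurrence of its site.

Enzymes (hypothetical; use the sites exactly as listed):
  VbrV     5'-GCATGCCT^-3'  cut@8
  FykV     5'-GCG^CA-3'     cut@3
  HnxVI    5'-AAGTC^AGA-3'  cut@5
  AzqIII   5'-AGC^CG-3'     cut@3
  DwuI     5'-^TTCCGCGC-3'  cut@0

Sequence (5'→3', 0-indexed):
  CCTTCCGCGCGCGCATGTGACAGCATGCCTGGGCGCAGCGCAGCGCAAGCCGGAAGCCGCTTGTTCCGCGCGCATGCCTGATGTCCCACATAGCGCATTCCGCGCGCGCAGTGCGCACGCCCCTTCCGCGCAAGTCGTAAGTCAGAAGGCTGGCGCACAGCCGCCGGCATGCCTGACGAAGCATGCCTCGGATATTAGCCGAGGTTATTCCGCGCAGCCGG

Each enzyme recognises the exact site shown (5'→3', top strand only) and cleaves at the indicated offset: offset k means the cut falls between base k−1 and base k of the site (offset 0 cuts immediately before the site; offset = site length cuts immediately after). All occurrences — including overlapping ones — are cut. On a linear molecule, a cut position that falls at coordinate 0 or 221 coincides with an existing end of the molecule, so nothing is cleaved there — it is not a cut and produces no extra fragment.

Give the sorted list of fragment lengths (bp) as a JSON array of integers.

Site scan:
  VbrV GCATGCCT/8: at [22, 71, 166, 180] ⇒ [30, 79, 174, 188]
  FykV GCGCA/3: at [10, 32, 37, 42, 69, 92, 105, 112, 127, 152, 211] ⇒ [13, 35, 40, 45, 72, 95, 108, 115, 130, 155, 214]
  HnxVI AAGTCAGA/5: at [138] ⇒ [143]
  AzqIII AGCCG/3: at [47, 54, 158, 196, 215] ⇒ [50, 57, 161, 199, 218]
  DwuI TTCCGCGC/0: at [2, 63, 97, 123, 207] ⇒ [2, 63, 97, 123, 207]

All cut coordinates (distinct, sorted): [2, 13, 30, 35, 40, 45, 50, 57, 63, 72, 79, 95, 97, 108, 115, 123, 130, 143, 155, 161, 174, 188, 199, 207, 214, 218]

Fragments:
  [0,2): 2 bp
  [2,13): 11 bp
  [13,30): 17 bp
  [30,35): 5 bp
  [35,40): 5 bp
  [40,45): 5 bp
  [45,50): 5 bp
  [50,57): 7 bp
  [57,63): 6 bp
  [63,72): 9 bp
  [72,79): 7 bp
  [79,95): 16 bp
  [95,97): 2 bp
  [97,108): 11 bp
  [108,115): 7 bp
  [115,123): 8 bp
  [123,130): 7 bp
  [130,143): 13 bp
  [143,155): 12 bp
  [155,161): 6 bp
  [161,174): 13 bp
  [174,188): 14 bp
  [188,199): 11 bp
  [199,207): 8 bp
  [207,214): 7 bp
  [214,218): 4 bp
  [218,221): 3 bp

[2,2,3,4,5,5,5,5,6,6,7,7,7,7,7,8,8,9,11,11,11,12,13,13,14,16,17]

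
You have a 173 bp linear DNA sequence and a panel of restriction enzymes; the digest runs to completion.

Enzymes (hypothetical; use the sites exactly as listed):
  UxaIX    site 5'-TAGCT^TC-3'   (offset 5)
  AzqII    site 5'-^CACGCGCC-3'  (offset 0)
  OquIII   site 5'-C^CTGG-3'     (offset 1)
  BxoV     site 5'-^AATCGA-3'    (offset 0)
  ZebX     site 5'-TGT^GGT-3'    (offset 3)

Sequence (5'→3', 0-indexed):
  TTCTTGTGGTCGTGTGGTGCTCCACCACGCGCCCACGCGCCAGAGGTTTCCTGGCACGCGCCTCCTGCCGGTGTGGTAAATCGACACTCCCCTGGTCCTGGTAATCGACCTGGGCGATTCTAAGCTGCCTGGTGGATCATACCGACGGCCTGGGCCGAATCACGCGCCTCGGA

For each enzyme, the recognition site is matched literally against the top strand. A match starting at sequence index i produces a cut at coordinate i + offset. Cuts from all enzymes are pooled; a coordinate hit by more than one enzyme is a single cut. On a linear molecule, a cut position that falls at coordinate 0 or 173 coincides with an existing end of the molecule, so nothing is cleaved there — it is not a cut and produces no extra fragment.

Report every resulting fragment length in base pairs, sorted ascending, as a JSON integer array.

[4,4,5,6,7,7,8,8,10,11,13,13,17,19,20,21]

Site scan:
  UxaIX (TAGCTTC, off=5): no sites
  AzqII CACGCGCC/0: at [25, 33, 54, 160] ⇒ [25, 33, 54, 160]
  OquIII CCTGG/1: at [49, 90, 96, 108, 127, 148] ⇒ [50, 91, 97, 109, 128, 149]
  BxoV AATCGA/0: at [78, 102] ⇒ [78, 102]
  ZebX TGTGGT/3: at [4, 12, 71] ⇒ [7, 15, 74]

Pooled cuts: [7, 15, 25, 33, 50, 54, 74, 78, 91, 97, 102, 109, 128, 149, 160]

Fragments:
  [0,7): 7 bp
  [7,15): 8 bp
  [15,25): 10 bp
  [25,33): 8 bp
  [33,50): 17 bp
  [50,54): 4 bp
  [54,74): 20 bp
  [74,78): 4 bp
  [78,91): 13 bp
  [91,97): 6 bp
  [97,102): 5 bp
  [102,109): 7 bp
  [109,128): 19 bp
  [128,149): 21 bp
  [149,160): 11 bp
  [160,173): 13 bp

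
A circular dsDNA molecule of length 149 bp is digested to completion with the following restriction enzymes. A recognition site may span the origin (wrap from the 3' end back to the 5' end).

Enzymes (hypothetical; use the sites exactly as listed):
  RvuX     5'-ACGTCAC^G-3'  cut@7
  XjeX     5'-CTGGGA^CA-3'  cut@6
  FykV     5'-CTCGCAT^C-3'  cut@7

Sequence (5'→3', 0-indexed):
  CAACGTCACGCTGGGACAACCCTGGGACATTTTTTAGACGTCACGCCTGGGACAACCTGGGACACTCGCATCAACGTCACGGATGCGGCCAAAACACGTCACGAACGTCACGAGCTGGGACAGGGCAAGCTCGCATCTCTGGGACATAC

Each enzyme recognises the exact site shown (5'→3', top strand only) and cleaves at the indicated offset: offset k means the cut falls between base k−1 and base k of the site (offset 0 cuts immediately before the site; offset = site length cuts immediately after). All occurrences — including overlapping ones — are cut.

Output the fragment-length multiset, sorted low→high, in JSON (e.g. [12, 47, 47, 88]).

[7,8,8,9,9,9,9,10,11,14,16,17,22]

Scan for sites:
  RvuX (ACGTCACG, off=7): starts [2, 37, 73, 95, 104] → cuts [9, 44, 80, 102, 111]
  XjeX (CTGGGACA, off=6): starts [10, 21, 46, 56, 114, 138] → cuts [16, 27, 52, 62, 120, 144]
  FykV (CTCGCATC, off=7): starts [64, 129] → cuts [71, 136]

Pooled cuts: [9, 16, 27, 44, 52, 62, 71, 80, 102, 111, 120, 136, 144]

Fragments:
  9→16: 7 bp
  16→27: 11 bp
  27→44: 17 bp
  44→52: 8 bp
  52→62: 10 bp
  62→71: 9 bp
  71→80: 9 bp
  80→102: 22 bp
  102→111: 9 bp
  111→120: 9 bp
  120→136: 16 bp
  136→144: 8 bp
  144→9 (wrap): 149-144+9 = 14 bp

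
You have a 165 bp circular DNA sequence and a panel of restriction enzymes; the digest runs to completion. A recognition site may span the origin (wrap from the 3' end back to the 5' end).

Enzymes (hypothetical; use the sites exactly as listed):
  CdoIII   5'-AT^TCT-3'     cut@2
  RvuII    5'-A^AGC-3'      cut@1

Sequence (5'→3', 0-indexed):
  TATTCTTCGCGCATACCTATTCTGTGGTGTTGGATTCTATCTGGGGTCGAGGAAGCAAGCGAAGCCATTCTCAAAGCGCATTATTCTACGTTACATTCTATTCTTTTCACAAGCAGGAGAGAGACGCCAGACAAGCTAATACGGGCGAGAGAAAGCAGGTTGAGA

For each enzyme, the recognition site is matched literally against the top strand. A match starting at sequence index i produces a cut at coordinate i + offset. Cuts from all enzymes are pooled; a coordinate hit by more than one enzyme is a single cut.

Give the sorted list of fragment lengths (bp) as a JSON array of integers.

Per-enzyme occurrences:
  CdoIII (ATTCT, off=2): starts [1, 18, 33, 66, 82, 94, 99] → cuts [3, 20, 35, 68, 84, 96, 101]
  RvuII (AAGC, off=1): starts [52, 56, 61, 73, 110, 132, 152] → cuts [53, 57, 62, 74, 111, 133, 153]

Pooled cuts: [3, 20, 35, 53, 57, 62, 68, 74, 84, 96, 101, 111, 133, 153]

Fragments:
  3→20: 17 bp
  20→35: 15 bp
  35→53: 18 bp
  53→57: 4 bp
  57→62: 5 bp
  62→68: 6 bp
  68→74: 6 bp
  74→84: 10 bp
  84→96: 12 bp
  96→101: 5 bp
  101→111: 10 bp
  111→133: 22 bp
  133→153: 20 bp
  153→3 (wrap): 165-153+3 = 15 bp

[4,5,5,6,6,10,10,12,15,15,17,18,20,22]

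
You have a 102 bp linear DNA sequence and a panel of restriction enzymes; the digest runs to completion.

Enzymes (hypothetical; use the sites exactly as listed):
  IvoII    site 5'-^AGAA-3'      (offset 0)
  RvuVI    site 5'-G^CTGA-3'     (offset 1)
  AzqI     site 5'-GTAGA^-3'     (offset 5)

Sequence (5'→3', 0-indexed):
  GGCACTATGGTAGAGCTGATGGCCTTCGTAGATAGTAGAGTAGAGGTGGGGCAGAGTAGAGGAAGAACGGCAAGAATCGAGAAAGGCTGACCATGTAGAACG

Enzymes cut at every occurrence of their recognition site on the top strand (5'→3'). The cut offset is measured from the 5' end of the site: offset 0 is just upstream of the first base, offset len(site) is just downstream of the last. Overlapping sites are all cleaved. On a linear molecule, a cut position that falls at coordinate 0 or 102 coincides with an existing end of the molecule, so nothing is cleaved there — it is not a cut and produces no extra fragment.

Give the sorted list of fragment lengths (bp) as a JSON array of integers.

[1,3,3,3,5,7,7,7,9,10,14,16,17]

Site scan:
  IvoII AGAA/0: at [63, 72, 79, 96] ⇒ [63, 72, 79, 96]
  RvuVI GCTGA/1: at [14, 85] ⇒ [15, 86]
  AzqI GTAGA/5: at [9, 27, 34, 39, 55, 94] ⇒ [14, 32, 39, 44, 60, 99]

Pooled cuts: [14, 15, 32, 39, 44, 60, 63, 72, 79, 86, 96, 99]

Fragments:
  [0,14): 14 bp
  [14,15): 1 bp
  [15,32): 17 bp
  [32,39): 7 bp
  [39,44): 5 bp
  [44,60): 16 bp
  [60,63): 3 bp
  [63,72): 9 bp
  [72,79): 7 bp
  [79,86): 7 bp
  [86,96): 10 bp
  [96,99): 3 bp
  [99,102): 3 bp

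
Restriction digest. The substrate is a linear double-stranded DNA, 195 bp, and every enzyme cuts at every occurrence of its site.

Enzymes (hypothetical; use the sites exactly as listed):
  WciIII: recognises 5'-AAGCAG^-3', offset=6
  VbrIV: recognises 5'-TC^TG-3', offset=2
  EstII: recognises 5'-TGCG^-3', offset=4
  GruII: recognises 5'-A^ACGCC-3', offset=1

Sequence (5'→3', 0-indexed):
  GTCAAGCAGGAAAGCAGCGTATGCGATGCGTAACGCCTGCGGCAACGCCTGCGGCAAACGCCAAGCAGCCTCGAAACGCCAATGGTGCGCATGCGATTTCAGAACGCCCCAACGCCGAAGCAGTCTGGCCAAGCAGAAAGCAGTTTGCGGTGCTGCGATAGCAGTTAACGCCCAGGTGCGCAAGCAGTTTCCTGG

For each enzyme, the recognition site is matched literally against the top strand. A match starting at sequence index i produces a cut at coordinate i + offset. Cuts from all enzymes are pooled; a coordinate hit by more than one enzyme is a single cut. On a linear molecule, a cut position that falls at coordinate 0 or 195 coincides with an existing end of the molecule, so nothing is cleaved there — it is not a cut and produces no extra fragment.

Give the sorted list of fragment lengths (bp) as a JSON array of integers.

[2,2,3,4,5,6,6,7,7,7,8,8,8,8,8,8,9,9,9,10,11,11,12,13,14]

Scan for sites:
  WciIII (AAGCAG, off=6): starts [3, 11, 62, 117, 130, 137, 181] → cuts [9, 17, 68, 123, 136, 143, 187]
  VbrIV (TCTG, off=2): starts [123] → cuts [125]
  EstII (TGCG, off=4): starts [21, 26, 37, 49, 85, 91, 145, 153, 176] → cuts [25, 30, 41, 53, 89, 95, 149, 157, 180]
  GruII (AACGCC, off=1): starts [31, 43, 56, 74, 102, 110, 166] → cuts [32, 44, 57, 75, 103, 111, 167]

All cut coordinates (distinct, sorted): [9, 17, 25, 30, 32, 41, 44, 53, 57, 68, 75, 89, 95, 103, 111, 123, 125, 136, 143, 149, 157, 167, 180, 187]

Fragments:
  [0,9): 9 bp
  [9,17): 8 bp
  [17,25): 8 bp
  [25,30): 5 bp
  [30,32): 2 bp
  [32,41): 9 bp
  [41,44): 3 bp
  [44,53): 9 bp
  [53,57): 4 bp
  [57,68): 11 bp
  [68,75): 7 bp
  [75,89): 14 bp
  [89,95): 6 bp
  [95,103): 8 bp
  [103,111): 8 bp
  [111,123): 12 bp
  [123,125): 2 bp
  [125,136): 11 bp
  [136,143): 7 bp
  [143,149): 6 bp
  [149,157): 8 bp
  [157,167): 10 bp
  [167,180): 13 bp
  [180,187): 7 bp
  [187,195): 8 bp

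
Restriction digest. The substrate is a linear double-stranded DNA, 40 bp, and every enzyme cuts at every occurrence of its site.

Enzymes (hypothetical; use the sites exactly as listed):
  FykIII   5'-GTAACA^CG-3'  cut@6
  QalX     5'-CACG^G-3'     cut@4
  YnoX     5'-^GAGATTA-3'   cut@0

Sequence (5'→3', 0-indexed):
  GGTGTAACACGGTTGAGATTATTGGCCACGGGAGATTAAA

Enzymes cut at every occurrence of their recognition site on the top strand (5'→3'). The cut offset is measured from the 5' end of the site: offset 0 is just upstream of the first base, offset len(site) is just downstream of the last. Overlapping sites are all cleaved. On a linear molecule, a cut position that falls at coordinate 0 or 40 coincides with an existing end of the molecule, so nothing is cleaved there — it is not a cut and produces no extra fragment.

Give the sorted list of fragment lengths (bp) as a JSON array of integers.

[1,2,3,9,9,16]

Per-enzyme occurrences:
  FykIII GTAACACG/6: at [3] ⇒ [9]
  QalX CACGG/4: at [7, 26] ⇒ [11, 30]
  YnoX GAGATTA/0: at [14, 31] ⇒ [14, 31]

All cut coordinates (distinct, sorted): [9, 11, 14, 30, 31]

Fragment lengths:
  [0,9): 9 bp
  [9,11): 2 bp
  [11,14): 3 bp
  [14,30): 16 bp
  [30,31): 1 bp
  [31,40): 9 bp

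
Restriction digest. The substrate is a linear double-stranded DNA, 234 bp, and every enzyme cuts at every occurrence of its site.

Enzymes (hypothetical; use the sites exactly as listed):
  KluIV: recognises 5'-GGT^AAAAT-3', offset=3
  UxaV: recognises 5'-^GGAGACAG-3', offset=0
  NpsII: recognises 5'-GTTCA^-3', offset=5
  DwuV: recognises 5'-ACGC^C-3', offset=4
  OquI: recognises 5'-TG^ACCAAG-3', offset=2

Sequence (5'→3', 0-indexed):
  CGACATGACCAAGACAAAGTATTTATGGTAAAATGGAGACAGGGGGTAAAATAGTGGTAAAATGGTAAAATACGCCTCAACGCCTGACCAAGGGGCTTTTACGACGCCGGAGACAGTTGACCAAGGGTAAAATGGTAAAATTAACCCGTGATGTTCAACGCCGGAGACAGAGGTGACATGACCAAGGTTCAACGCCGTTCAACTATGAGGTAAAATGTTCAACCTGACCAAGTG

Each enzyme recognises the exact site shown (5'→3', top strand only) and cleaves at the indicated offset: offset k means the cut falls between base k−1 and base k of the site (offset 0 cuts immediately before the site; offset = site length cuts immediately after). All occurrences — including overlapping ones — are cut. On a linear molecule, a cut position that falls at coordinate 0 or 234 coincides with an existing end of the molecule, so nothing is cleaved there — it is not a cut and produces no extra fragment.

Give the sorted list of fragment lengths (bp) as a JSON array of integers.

Site scan:
  KluIV GGTAAAAT/3: at [26, 44, 55, 63, 125, 133, 208] ⇒ [29, 47, 58, 66, 128, 136, 211]
  UxaV GGAGACAG/0: at [34, 108, 162] ⇒ [34, 108, 162]
  NpsII GTTCA/5: at [152, 186, 196, 216] ⇒ [157, 191, 201, 221]
  DwuV ACGCC/4: at [71, 79, 103, 157, 191] ⇒ [75, 83, 107, 161, 195]
  OquI TGACCAAG/2: at [5, 84, 117, 178, 224] ⇒ [7, 86, 119, 180, 226]

All cut coordinates (distinct, sorted): [7, 29, 34, 47, 58, 66, 75, 83, 86, 107, 108, 119, 128, 136, 157, 161, 162, 180, 191, 195, 201, 211, 221, 226]

Fragment lengths:
  [0,7): 7 bp
  [7,29): 22 bp
  [29,34): 5 bp
  [34,47): 13 bp
  [47,58): 11 bp
  [58,66): 8 bp
  [66,75): 9 bp
  [75,83): 8 bp
  [83,86): 3 bp
  [86,107): 21 bp
  [107,108): 1 bp
  [108,119): 11 bp
  [119,128): 9 bp
  [128,136): 8 bp
  [136,157): 21 bp
  [157,161): 4 bp
  [161,162): 1 bp
  [162,180): 18 bp
  [180,191): 11 bp
  [191,195): 4 bp
  [195,201): 6 bp
  [201,211): 10 bp
  [211,221): 10 bp
  [221,226): 5 bp
  [226,234): 8 bp

[1,1,3,4,4,5,5,6,7,8,8,8,8,9,9,10,10,11,11,11,13,18,21,21,22]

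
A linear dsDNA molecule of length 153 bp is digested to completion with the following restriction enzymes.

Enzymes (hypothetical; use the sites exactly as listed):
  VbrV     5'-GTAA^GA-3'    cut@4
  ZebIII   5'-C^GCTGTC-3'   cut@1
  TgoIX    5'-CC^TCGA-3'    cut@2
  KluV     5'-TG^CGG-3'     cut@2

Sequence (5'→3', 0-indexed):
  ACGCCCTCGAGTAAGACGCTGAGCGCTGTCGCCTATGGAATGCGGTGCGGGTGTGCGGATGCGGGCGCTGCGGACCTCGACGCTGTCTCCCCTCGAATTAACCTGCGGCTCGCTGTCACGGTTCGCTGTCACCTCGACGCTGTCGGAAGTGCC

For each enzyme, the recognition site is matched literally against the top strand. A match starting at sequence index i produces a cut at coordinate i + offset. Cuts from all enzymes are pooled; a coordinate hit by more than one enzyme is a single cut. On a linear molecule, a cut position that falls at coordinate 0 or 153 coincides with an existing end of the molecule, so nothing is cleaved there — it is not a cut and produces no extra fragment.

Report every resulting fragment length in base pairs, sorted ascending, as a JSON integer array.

Site scan:
  VbrV (GTAAGA, off=4): starts [10] → cuts [14]
  ZebIII (CGCTGTC, off=1): starts [23, 80, 110, 123, 137] → cuts [24, 81, 111, 124, 138]
  TgoIX (CCTCGA, off=2): starts [4, 74, 90, 131] → cuts [6, 76, 92, 133]
  KluV (TGCGG, off=2): starts [40, 45, 53, 59, 68, 103] → cuts [42, 47, 55, 61, 70, 105]

Pooled cuts: [6, 14, 24, 42, 47, 55, 61, 70, 76, 81, 92, 105, 111, 124, 133, 138]

Fragment lengths:
  [0,6): 6 bp
  [6,14): 8 bp
  [14,24): 10 bp
  [24,42): 18 bp
  [42,47): 5 bp
  [47,55): 8 bp
  [55,61): 6 bp
  [61,70): 9 bp
  [70,76): 6 bp
  [76,81): 5 bp
  [81,92): 11 bp
  [92,105): 13 bp
  [105,111): 6 bp
  [111,124): 13 bp
  [124,133): 9 bp
  [133,138): 5 bp
  [138,153): 15 bp

[5,5,5,6,6,6,6,8,8,9,9,10,11,13,13,15,18]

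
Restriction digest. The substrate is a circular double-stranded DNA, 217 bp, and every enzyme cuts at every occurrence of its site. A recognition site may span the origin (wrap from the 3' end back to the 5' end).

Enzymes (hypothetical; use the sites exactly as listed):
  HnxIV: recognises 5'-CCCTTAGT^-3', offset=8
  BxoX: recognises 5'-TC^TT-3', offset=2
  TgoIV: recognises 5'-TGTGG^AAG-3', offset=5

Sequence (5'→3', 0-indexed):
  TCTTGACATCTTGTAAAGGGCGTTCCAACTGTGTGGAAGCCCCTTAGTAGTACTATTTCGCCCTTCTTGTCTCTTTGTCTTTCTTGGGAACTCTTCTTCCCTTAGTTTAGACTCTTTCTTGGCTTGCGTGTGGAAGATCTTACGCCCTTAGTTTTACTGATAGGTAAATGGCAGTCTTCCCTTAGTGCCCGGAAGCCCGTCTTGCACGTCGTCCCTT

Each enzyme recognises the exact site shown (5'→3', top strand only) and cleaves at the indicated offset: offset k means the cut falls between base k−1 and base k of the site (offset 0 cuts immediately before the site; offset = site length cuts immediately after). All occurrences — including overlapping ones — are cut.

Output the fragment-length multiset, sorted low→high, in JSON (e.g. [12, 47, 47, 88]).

Per-enzyme occurrences:
  HnxIV CCCTTAGT/8: at [40, 98, 144, 178] ⇒ [48, 106, 152, 186]
  BxoX TCTT/2: at [0, 8, 64, 71, 77, 81, 91, 94, 112, 116, 137, 174, 199] ⇒ [2, 10, 66, 73, 79, 83, 93, 96, 114, 118, 139, 176, 201]
  TgoIV TGTGGAAG/5: at [31, 128] ⇒ [36, 133]

All cut coordinates (distinct, sorted): [2, 10, 36, 48, 66, 73, 79, 83, 93, 96, 106, 114, 118, 133, 139, 152, 176, 186, 201]

Fragment lengths:
  2→10: 8 bp
  10→36: 26 bp
  36→48: 12 bp
  48→66: 18 bp
  66→73: 7 bp
  73→79: 6 bp
  79→83: 4 bp
  83→93: 10 bp
  93→96: 3 bp
  96→106: 10 bp
  106→114: 8 bp
  114→118: 4 bp
  118→133: 15 bp
  133→139: 6 bp
  139→152: 13 bp
  152→176: 24 bp
  176→186: 10 bp
  186→201: 15 bp
  201→2 (wrap): 217-201+2 = 18 bp

[3,4,4,6,6,7,8,8,10,10,10,12,13,15,15,18,18,24,26]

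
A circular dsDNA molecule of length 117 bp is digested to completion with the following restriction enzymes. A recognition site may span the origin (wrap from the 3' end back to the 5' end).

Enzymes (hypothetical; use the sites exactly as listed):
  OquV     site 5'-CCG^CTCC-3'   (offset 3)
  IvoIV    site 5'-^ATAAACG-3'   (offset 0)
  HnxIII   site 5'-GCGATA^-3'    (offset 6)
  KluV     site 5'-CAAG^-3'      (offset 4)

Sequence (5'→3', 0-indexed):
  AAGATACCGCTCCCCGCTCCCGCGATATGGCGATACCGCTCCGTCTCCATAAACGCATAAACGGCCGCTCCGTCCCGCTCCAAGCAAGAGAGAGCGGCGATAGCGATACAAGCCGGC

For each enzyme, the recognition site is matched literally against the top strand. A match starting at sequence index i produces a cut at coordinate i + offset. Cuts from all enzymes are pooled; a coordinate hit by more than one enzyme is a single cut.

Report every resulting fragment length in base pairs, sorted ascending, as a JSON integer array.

Scan for sites:
  OquV (CCGCTCC, off=3): starts [6, 13, 35, 64, 74] → cuts [9, 16, 38, 67, 77]
  IvoIV (ATAAACG, off=0): starts [48, 56] → cuts [48, 56]
  HnxIII (GCGATA, off=6): starts [21, 29, 96, 102] → cuts [27, 35, 102, 108]
  KluV (CAAG, off=4): starts [80, 84, 108, 116] → cuts [3, 84, 88, 112]

Pooled cuts: [3, 9, 16, 27, 35, 38, 48, 56, 67, 77, 84, 88, 102, 108, 112]

Fragments:
  3→9: 6 bp
  9→16: 7 bp
  16→27: 11 bp
  27→35: 8 bp
  35→38: 3 bp
  38→48: 10 bp
  48→56: 8 bp
  56→67: 11 bp
  67→77: 10 bp
  77→84: 7 bp
  84→88: 4 bp
  88→102: 14 bp
  102→108: 6 bp
  108→112: 4 bp
  112→3 (wrap): 117-112+3 = 8 bp

[3,4,4,6,6,7,7,8,8,8,10,10,11,11,14]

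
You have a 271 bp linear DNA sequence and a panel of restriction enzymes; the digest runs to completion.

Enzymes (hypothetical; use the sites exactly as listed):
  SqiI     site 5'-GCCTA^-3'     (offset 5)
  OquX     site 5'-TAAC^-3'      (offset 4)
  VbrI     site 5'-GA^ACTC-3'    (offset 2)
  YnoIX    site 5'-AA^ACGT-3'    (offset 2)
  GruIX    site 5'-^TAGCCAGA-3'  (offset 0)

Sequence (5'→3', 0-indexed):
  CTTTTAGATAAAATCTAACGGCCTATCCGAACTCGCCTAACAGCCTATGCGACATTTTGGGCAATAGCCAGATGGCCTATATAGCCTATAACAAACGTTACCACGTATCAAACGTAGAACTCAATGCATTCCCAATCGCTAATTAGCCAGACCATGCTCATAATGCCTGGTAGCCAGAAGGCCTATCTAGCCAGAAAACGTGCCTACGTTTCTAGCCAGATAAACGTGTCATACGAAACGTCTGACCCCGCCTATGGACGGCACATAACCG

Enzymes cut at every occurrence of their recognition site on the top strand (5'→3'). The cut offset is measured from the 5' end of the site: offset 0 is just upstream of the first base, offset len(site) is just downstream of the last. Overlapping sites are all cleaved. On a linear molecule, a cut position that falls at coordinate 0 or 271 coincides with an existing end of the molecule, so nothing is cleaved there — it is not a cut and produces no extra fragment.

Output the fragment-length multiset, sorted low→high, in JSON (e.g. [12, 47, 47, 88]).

Site scan:
  SqiI (GCCTA, off=5): starts [20, 34, 42, 74, 83, 180, 201, 249] → cuts [25, 39, 47, 79, 88, 185, 206, 254]
  OquX (TAAC, off=4): starts [15, 37, 88, 265] → cuts [19, 41, 92, 269]
  VbrI (GAACTC, off=2): starts [28, 116] → cuts [30, 118]
  YnoIX (AAACGT, off=2): starts [92, 109, 195, 221, 235] → cuts [94, 111, 197, 223, 237]
  GruIX (TAGCCAGA, off=0): starts [64, 143, 170, 187, 212] → cuts [64, 143, 170, 187, 212]

All cut coordinates (distinct, sorted): [19, 25, 30, 39, 41, 47, 64, 79, 88, 92, 94, 111, 118, 143, 170, 185, 187, 197, 206, 212, 223, 237, 254, 269]

Fragment lengths:
  [0,19): 19 bp
  [19,25): 6 bp
  [25,30): 5 bp
  [30,39): 9 bp
  [39,41): 2 bp
  [41,47): 6 bp
  [47,64): 17 bp
  [64,79): 15 bp
  [79,88): 9 bp
  [88,92): 4 bp
  [92,94): 2 bp
  [94,111): 17 bp
  [111,118): 7 bp
  [118,143): 25 bp
  [143,170): 27 bp
  [170,185): 15 bp
  [185,187): 2 bp
  [187,197): 10 bp
  [197,206): 9 bp
  [206,212): 6 bp
  [212,223): 11 bp
  [223,237): 14 bp
  [237,254): 17 bp
  [254,269): 15 bp
  [269,271): 2 bp

[2,2,2,2,4,5,6,6,6,7,9,9,9,10,11,14,15,15,15,17,17,17,19,25,27]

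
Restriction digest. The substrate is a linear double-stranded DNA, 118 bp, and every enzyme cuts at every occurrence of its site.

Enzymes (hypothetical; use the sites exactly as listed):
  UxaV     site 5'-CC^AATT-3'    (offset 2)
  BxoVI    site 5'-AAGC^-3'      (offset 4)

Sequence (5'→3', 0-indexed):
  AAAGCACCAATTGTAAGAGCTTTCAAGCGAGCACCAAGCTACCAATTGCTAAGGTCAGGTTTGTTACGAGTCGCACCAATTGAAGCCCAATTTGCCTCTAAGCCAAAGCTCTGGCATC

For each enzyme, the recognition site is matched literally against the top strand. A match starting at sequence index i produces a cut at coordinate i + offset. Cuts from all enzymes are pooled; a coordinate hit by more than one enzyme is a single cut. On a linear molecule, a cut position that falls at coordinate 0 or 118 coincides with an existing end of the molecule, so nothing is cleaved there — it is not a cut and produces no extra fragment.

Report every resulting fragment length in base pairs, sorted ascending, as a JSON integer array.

[2,3,4,5,6,9,9,11,15,20,34]

Per-enzyme occurrences:
  UxaV CCAATT/2: at [6, 41, 75, 86] ⇒ [8, 43, 77, 88]
  BxoVI AAGC/4: at [1, 24, 35, 82, 99, 105] ⇒ [5, 28, 39, 86, 103, 109]

All cut coordinates (distinct, sorted): [5, 8, 28, 39, 43, 77, 86, 88, 103, 109]

Fragment lengths:
  [0,5): 5 bp
  [5,8): 3 bp
  [8,28): 20 bp
  [28,39): 11 bp
  [39,43): 4 bp
  [43,77): 34 bp
  [77,86): 9 bp
  [86,88): 2 bp
  [88,103): 15 bp
  [103,109): 6 bp
  [109,118): 9 bp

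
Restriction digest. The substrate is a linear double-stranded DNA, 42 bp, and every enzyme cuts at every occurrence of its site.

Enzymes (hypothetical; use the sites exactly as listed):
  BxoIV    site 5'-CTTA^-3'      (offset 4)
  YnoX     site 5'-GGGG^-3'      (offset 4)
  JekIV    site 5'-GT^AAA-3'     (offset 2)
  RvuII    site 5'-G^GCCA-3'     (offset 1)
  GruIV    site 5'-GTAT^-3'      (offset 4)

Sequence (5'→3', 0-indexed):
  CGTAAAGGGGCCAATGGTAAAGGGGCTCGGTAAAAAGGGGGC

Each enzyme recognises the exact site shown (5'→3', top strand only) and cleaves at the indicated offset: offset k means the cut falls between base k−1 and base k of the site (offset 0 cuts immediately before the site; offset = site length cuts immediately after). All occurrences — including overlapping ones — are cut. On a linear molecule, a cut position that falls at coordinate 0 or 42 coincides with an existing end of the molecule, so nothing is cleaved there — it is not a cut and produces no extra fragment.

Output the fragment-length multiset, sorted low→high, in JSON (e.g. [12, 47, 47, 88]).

Per-enzyme occurrences:
  BxoIV (CTTA, off=4): no sites
  YnoX (GGGG, off=4): starts [6, 21, 36, 37] → cuts [10, 25, 40, 41]
  JekIV (GTAAA, off=2): starts [1, 16, 29] → cuts [3, 18, 31]
  RvuII (GGCCA, off=1): starts [8] → cuts [9]
  GruIV (GTAT, off=4): no sites

All cut coordinates (distinct, sorted): [3, 9, 10, 18, 25, 31, 40, 41]

Fragment lengths:
  [0,3): 3 bp
  [3,9): 6 bp
  [9,10): 1 bp
  [10,18): 8 bp
  [18,25): 7 bp
  [25,31): 6 bp
  [31,40): 9 bp
  [40,41): 1 bp
  [41,42): 1 bp

[1,1,1,3,6,6,7,8,9]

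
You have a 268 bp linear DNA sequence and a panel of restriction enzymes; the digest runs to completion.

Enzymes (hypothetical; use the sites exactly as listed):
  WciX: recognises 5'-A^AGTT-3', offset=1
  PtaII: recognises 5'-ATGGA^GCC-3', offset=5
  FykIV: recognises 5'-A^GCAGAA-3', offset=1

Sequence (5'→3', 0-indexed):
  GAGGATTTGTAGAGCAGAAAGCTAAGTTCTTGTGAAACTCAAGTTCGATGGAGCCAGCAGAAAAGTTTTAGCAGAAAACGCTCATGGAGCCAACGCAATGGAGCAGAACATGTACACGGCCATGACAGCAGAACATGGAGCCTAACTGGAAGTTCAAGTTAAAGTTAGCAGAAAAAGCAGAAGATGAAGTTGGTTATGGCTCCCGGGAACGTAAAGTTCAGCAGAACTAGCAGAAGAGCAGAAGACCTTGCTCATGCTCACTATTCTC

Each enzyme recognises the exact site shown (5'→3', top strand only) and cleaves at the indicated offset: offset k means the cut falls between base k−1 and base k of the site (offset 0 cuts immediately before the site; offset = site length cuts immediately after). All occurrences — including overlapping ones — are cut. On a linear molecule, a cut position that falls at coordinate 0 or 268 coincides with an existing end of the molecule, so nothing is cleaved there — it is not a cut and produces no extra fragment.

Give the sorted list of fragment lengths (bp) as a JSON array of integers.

Per-enzyme occurrences:
  WciX (AAGTT, off=1): starts [23, 40, 62, 149, 155, 161, 186, 213] → cuts [24, 41, 63, 150, 156, 162, 187, 214]
  PtaII (ATGGAGCC, off=5): starts [47, 83, 134] → cuts [52, 88, 139]
  FykIV (AGCAGAA, off=1): starts [12, 55, 69, 101, 126, 166, 175, 219, 228, 236] → cuts [13, 56, 70, 102, 127, 167, 176, 220, 229, 237]

Pooled cuts: [13, 24, 41, 52, 56, 63, 70, 88, 102, 127, 139, 150, 156, 162, 167, 176, 187, 214, 220, 229, 237]

Fragments:
  [0,13): 13 bp
  [13,24): 11 bp
  [24,41): 17 bp
  [41,52): 11 bp
  [52,56): 4 bp
  [56,63): 7 bp
  [63,70): 7 bp
  [70,88): 18 bp
  [88,102): 14 bp
  [102,127): 25 bp
  [127,139): 12 bp
  [139,150): 11 bp
  [150,156): 6 bp
  [156,162): 6 bp
  [162,167): 5 bp
  [167,176): 9 bp
  [176,187): 11 bp
  [187,214): 27 bp
  [214,220): 6 bp
  [220,229): 9 bp
  [229,237): 8 bp
  [237,268): 31 bp

[4,5,6,6,6,7,7,8,9,9,11,11,11,11,12,13,14,17,18,25,27,31]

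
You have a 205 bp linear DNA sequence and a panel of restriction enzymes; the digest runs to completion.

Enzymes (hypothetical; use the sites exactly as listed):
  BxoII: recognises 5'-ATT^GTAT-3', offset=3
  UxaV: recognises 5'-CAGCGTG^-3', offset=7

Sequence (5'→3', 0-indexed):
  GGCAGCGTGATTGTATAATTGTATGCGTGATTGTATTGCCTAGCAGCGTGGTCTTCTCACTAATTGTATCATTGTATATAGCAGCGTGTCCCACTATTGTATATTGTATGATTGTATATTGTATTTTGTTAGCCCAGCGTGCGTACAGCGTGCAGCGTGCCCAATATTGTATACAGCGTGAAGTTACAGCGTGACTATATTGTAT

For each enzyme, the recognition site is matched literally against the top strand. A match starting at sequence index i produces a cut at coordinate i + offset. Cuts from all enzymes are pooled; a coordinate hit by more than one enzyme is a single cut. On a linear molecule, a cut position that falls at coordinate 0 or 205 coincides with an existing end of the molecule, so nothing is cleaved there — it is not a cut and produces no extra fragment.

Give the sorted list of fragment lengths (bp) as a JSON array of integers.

Per-enzyme occurrences:
  BxoII ATTGTAT/3: at [9, 17, 29, 62, 70, 95, 102, 110, 117, 165, 198] ⇒ [12, 20, 32, 65, 73, 98, 105, 113, 120, 168, 201]
  UxaV CAGCGTG/7: at [2, 43, 81, 134, 145, 152, 173, 186] ⇒ [9, 50, 88, 141, 152, 159, 180, 193]

All cut coordinates (distinct, sorted): [9, 12, 20, 32, 50, 65, 73, 88, 98, 105, 113, 120, 141, 152, 159, 168, 180, 193, 201]

Fragment lengths:
  [0,9): 9 bp
  [9,12): 3 bp
  [12,20): 8 bp
  [20,32): 12 bp
  [32,50): 18 bp
  [50,65): 15 bp
  [65,73): 8 bp
  [73,88): 15 bp
  [88,98): 10 bp
  [98,105): 7 bp
  [105,113): 8 bp
  [113,120): 7 bp
  [120,141): 21 bp
  [141,152): 11 bp
  [152,159): 7 bp
  [159,168): 9 bp
  [168,180): 12 bp
  [180,193): 13 bp
  [193,201): 8 bp
  [201,205): 4 bp

[3,4,7,7,7,8,8,8,8,9,9,10,11,12,12,13,15,15,18,21]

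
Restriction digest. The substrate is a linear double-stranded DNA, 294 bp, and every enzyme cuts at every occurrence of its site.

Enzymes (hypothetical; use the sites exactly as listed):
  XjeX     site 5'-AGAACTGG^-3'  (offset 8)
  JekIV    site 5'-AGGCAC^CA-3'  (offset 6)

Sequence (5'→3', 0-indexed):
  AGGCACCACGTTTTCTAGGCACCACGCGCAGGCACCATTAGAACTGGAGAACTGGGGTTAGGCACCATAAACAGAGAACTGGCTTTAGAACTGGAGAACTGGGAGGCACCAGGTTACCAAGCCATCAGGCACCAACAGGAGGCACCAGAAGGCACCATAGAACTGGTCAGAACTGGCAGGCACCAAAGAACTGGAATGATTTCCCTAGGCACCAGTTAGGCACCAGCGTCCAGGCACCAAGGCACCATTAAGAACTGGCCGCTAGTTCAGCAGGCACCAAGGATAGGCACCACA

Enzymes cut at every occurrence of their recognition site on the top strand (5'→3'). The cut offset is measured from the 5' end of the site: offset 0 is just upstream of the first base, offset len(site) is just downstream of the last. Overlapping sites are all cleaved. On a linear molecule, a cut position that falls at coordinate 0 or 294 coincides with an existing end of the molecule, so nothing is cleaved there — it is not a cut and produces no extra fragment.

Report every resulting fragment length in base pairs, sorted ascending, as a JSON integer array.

Site scan:
  XjeX (AGAACTGG, off=8): starts [39, 47, 74, 86, 94, 158, 168, 186, 250] → cuts [47, 55, 82, 94, 102, 166, 176, 194, 258]
  JekIV (AGGCACCA, off=6): starts [0, 16, 29, 59, 103, 126, 139, 149, 177, 206, 217, 231, 239, 271, 284] → cuts [6, 22, 35, 65, 109, 132, 145, 155, 183, 212, 223, 237, 245, 277, 290]

All cut coordinates (distinct, sorted): [6, 22, 35, 47, 55, 65, 82, 94, 102, 109, 132, 145, 155, 166, 176, 183, 194, 212, 223, 237, 245, 258, 277, 290]

Fragment lengths:
  [0,6): 6 bp
  [6,22): 16 bp
  [22,35): 13 bp
  [35,47): 12 bp
  [47,55): 8 bp
  [55,65): 10 bp
  [65,82): 17 bp
  [82,94): 12 bp
  [94,102): 8 bp
  [102,109): 7 bp
  [109,132): 23 bp
  [132,145): 13 bp
  [145,155): 10 bp
  [155,166): 11 bp
  [166,176): 10 bp
  [176,183): 7 bp
  [183,194): 11 bp
  [194,212): 18 bp
  [212,223): 11 bp
  [223,237): 14 bp
  [237,245): 8 bp
  [245,258): 13 bp
  [258,277): 19 bp
  [277,290): 13 bp
  [290,294): 4 bp

[4,6,7,7,8,8,8,10,10,10,11,11,11,12,12,13,13,13,13,14,16,17,18,19,23]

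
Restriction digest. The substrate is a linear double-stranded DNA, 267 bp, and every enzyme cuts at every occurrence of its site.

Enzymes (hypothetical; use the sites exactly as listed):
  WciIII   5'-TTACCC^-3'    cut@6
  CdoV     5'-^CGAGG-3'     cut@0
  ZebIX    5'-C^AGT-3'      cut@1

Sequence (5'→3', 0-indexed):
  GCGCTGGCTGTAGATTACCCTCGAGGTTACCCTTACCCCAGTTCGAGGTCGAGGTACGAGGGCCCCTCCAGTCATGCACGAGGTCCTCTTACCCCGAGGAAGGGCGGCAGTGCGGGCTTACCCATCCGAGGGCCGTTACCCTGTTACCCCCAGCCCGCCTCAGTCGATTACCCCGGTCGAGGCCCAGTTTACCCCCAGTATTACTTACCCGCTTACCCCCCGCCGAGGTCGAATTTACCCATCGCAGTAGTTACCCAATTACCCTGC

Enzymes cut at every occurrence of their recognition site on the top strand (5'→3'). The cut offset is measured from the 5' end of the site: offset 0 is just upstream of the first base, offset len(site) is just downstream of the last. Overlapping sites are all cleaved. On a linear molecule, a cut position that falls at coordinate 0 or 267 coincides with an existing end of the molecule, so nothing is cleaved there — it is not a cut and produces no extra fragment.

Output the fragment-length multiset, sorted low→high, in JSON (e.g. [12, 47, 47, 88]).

[1,1,2,3,3,4,4,5,5,6,6,7,8,8,8,8,9,9,11,11,12,12,13,14,14,15,15,16,17,20]

Site scan:
  WciIII (TTACCC, off=6): starts [14, 26, 32, 88, 117, 135, 143, 167, 188, 204, 212, 234, 250, 258] → cuts [20, 32, 38, 94, 123, 141, 149, 173, 194, 210, 218, 240, 256, 264]
  CdoV (CGAGG, off=0): starts [21, 43, 49, 56, 78, 94, 126, 177, 223] → cuts [21, 43, 49, 56, 78, 94, 126, 177, 223]
  ZebIX (CAGT, off=1): starts [38, 68, 107, 160, 184, 195, 244] → cuts [39, 69, 108, 161, 185, 196, 245]

All cut coordinates (distinct, sorted): [20, 21, 32, 38, 39, 43, 49, 56, 69, 78, 94, 108, 123, 126, 141, 149, 161, 173, 177, 185, 194, 196, 210, 218, 223, 240, 245, 256, 264]

Fragments:
  [0,20): 20 bp
  [20,21): 1 bp
  [21,32): 11 bp
  [32,38): 6 bp
  [38,39): 1 bp
  [39,43): 4 bp
  [43,49): 6 bp
  [49,56): 7 bp
  [56,69): 13 bp
  [69,78): 9 bp
  [78,94): 16 bp
  [94,108): 14 bp
  [108,123): 15 bp
  [123,126): 3 bp
  [126,141): 15 bp
  [141,149): 8 bp
  [149,161): 12 bp
  [161,173): 12 bp
  [173,177): 4 bp
  [177,185): 8 bp
  [185,194): 9 bp
  [194,196): 2 bp
  [196,210): 14 bp
  [210,218): 8 bp
  [218,223): 5 bp
  [223,240): 17 bp
  [240,245): 5 bp
  [245,256): 11 bp
  [256,264): 8 bp
  [264,267): 3 bp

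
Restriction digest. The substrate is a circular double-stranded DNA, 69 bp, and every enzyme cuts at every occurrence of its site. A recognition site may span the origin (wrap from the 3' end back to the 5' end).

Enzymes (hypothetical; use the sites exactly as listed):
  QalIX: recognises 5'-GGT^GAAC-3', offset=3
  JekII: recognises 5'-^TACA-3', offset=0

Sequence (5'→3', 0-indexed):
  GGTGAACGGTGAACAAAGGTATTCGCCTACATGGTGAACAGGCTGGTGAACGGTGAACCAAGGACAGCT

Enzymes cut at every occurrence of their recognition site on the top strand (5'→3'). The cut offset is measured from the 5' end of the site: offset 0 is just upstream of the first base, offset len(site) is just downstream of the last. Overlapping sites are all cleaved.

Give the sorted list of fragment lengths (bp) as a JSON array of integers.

[7,7,8,12,17,18]

Per-enzyme occurrences:
  QalIX (GGTGAAC, off=3): starts [0, 7, 32, 44, 51] → cuts [3, 10, 35, 47, 54]
  JekII (TACA, off=0): starts [27] → cuts [27]

Pooled cuts: [3, 10, 27, 35, 47, 54]

Fragments:
  3→10: 7 bp
  10→27: 17 bp
  27→35: 8 bp
  35→47: 12 bp
  47→54: 7 bp
  54→3 (wrap): 69-54+3 = 18 bp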